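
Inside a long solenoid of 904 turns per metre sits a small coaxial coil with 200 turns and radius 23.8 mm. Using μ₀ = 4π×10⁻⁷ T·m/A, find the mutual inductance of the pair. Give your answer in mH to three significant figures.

The outer solenoid produces a uniform field B₁ = μ₀n₁I₁ across the inner coil,
so the flux linkage is N₂Φ = N₂B₁A₂ = μ₀n₁N₂A₂·I₁, giving M = μ₀n₁N₂A₂.
A₂ = πr² = π(2.380×10^-2 m)² = 1.780×10^-3 m².
M = (4π×10⁻⁷)(904)(200)(1.780×10^-3) = 4.043×10^-4 H.

M ≈ 0.404 mH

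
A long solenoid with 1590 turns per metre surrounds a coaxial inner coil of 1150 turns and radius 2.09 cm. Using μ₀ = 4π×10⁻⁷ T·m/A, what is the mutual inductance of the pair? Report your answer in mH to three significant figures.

M ≈ 3.15 mH

The outer solenoid produces a uniform field B₁ = μ₀n₁I₁ across the inner coil,
so the flux linkage is N₂Φ = N₂B₁A₂ = μ₀n₁N₂A₂·I₁, giving M = μ₀n₁N₂A₂.
A₂ = πr² = π(2.090×10^-2 m)² = 1.372×10^-3 m².
M = (4π×10⁻⁷)(1590)(1150)(1.372×10^-3) = 3.153×10^-3 H.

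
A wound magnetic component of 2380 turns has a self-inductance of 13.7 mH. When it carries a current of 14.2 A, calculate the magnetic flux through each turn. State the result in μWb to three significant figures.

Φ_B ≈ 81.7 μWb

From L = NΦ_B/I, the flux per turn is Φ_B = LI/N.
Φ_B = (1.370×10^-2 H)(14.2 A)/2380 = 8.174×10^-5 Wb.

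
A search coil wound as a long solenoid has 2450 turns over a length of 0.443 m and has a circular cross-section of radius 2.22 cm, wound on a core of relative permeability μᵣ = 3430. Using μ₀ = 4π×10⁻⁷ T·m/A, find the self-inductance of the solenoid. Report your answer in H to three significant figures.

L ≈ 90.4 H

A = πr² = π(2.220×10^-2 m)² = 1.548×10^-3 m².
For a long solenoid, L = μ₀μᵣN²A/ℓ.
L = (4π×10⁻⁷)(3430)(2450)²(1.548×10^-3)/(0.443 m) = 90.42 H.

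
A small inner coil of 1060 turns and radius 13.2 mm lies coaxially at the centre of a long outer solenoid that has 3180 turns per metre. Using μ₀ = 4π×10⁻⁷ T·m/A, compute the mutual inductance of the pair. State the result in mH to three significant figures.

M ≈ 2.32 mH

The outer solenoid produces a uniform field B₁ = μ₀n₁I₁ across the inner coil,
so the flux linkage is N₂Φ = N₂B₁A₂ = μ₀n₁N₂A₂·I₁, giving M = μ₀n₁N₂A₂.
A₂ = πr² = π(1.320×10^-2 m)² = 5.474×10^-4 m².
M = (4π×10⁻⁷)(3180)(1060)(5.474×10^-4) = 2.319×10^-3 H.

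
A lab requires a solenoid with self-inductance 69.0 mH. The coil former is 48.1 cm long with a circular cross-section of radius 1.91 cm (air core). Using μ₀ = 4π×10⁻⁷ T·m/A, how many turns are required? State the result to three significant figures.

A = πr² = π(1.910×10^-2 m)² = 1.146×10^-3 m².
From L = μ₀N²A/ℓ, N = √(Lℓ / (μ₀A)).
N = √[(6.900×10^-2)(0.481) / ((4π×10⁻⁷)×1.146×10^-3)] = √(2.304×10^7) ≈ 4800.5.

N ≈ 4800 turns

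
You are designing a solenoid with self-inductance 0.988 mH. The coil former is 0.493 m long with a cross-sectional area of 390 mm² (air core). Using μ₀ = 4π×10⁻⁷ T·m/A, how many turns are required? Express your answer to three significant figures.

A = 390 mm² = 3.900×10^-4 m².
From L = μ₀N²A/ℓ, N = √(Lℓ / (μ₀A)).
N = √[(9.880×10^-4)(0.493) / ((4π×10⁻⁷)×3.900×10^-4)] = √(9.939×10^5) ≈ 996.9.

N ≈ 997 turns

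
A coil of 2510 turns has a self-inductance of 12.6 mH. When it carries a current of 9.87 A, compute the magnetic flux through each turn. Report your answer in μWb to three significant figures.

Φ_B ≈ 49.5 μWb

From L = NΦ_B/I, the flux per turn is Φ_B = LI/N.
Φ_B = (1.260×10^-2 H)(9.87 A)/2510 = 4.9547×10^-5 Wb.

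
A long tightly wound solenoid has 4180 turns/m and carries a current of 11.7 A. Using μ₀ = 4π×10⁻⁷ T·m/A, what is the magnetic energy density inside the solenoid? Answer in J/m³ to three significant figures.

B = μ₀nI = (4π×10⁻⁷)(4.180×10^3)(11.7) = 6.146×10^-2 T.
u = B²/(2μ₀) = (6.146×10^-2)²/(2×4π×10⁻⁷) = 1.503×10^3 J/m³.

u ≈ 1500 J/m³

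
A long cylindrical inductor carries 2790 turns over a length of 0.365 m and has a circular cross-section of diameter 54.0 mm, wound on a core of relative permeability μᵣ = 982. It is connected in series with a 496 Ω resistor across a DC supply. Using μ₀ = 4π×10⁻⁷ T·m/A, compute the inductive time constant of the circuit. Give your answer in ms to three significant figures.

A = π(d/2)² = π(2.700×10^-2 m)² = 2.290×10^-3 m².
L = μ₀μᵣN²A/ℓ = (4π×10⁻⁷)(982)(2790)²(2.290×10^-3)/(0.365) = 60.27 H.
τ = L/R = (60.27)/(496) = 0.1215 s.

τ ≈ 122 ms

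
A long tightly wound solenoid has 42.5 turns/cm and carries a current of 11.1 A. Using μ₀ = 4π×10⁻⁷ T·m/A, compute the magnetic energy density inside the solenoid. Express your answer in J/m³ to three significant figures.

B = μ₀nI = (4π×10⁻⁷)(4.250×10^3)(11.1) = 5.928×10^-2 T.
u = B²/(2μ₀) = (5.928×10^-2)²/(2×4π×10⁻⁷) = 1.398×10^3 J/m³.

u ≈ 1400 J/m³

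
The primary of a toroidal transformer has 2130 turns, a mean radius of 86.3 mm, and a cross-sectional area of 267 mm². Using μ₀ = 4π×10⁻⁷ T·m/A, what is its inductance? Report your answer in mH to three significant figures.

For a thin toroid, L = μ₀N²A/(2πR).
L = (4π×10⁻⁷)(2130)²(2.670×10^-4) / (2π×8.630×10^-2 m) = 2.807×10^-3 H.

L ≈ 2.81 mH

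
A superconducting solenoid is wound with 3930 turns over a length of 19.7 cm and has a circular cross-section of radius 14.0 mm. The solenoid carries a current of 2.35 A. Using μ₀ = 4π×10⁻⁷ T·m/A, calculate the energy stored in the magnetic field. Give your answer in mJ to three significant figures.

U ≈ 168 mJ

A = πr² = π(1.400×10^-2 m)² = 6.158×10^-4 m².
L = μ₀N²A/ℓ = (4π×10⁻⁷)(3930)²(6.158×10^-4)/(0.197) = 6.066×10^-2 H.
U = ½LI² = ½(6.066×10^-2)(2.35)² = 0.1675 J.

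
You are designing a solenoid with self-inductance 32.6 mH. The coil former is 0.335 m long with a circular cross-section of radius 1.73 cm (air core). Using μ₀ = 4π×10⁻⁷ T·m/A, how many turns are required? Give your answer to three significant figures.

A = πr² = π(1.730×10^-2 m)² = 9.402×10^-4 m².
From L = μ₀N²A/ℓ, N = √(Lℓ / (μ₀A)).
N = √[(3.260×10^-2)(0.335) / ((4π×10⁻⁷)×9.402×10^-4)] = √(9.243×10^6) ≈ 3040.2.

N ≈ 3040 turns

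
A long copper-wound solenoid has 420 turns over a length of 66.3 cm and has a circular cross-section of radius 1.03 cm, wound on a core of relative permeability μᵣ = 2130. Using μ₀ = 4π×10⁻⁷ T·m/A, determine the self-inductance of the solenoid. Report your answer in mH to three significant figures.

A = πr² = π(1.030×10^-2 m)² = 3.333×10^-4 m².
For a long solenoid, L = μ₀μᵣN²A/ℓ.
L = (4π×10⁻⁷)(2130)(420)²(3.333×10^-4)/(0.663 m) = 0.2374 H.

L ≈ 237 mH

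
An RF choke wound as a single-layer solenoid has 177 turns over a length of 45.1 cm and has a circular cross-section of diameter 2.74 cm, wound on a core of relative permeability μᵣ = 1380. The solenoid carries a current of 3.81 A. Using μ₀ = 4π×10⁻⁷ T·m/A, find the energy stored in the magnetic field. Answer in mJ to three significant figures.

U ≈ 516 mJ

A = π(d/2)² = π(1.370×10^-2 m)² = 5.896×10^-4 m².
L = μ₀μᵣN²A/ℓ = (4π×10⁻⁷)(1380)(177)²(5.896×10^-4)/(0.451) = 7.103×10^-2 H.
U = ½LI² = ½(7.103×10^-2)(3.81)² = 0.5155 J.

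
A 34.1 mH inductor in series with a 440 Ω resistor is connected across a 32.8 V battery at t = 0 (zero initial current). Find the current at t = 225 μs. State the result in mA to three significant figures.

τ = L/R = 3.410×10^-2/440 = 7.750×10^-5 s; final current I_∞ = ε/R = 32.8/440 = 7.4545×10^-2 A.
I(t) = I_∞(1 − e^(−t/τ)) with t/τ = 2.903.
I = (7.4545×10^-2)(1 − e^(−2.903)) = 7.046×10^-2 A.

I ≈ 70.5 mA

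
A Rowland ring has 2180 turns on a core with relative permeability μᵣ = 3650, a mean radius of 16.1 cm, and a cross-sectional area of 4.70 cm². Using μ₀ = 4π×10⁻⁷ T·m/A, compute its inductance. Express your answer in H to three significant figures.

L ≈ 10.1 H

For a thin toroid, L = μ₀μᵣN²A/(2πR).
L = (4π×10⁻⁷)(3650)(2180)²(4.700×10^-4) / (2π×0.161 m) = 10.13 H.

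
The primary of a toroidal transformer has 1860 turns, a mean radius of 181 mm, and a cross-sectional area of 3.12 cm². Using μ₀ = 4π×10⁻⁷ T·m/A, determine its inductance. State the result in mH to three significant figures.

For a thin toroid, L = μ₀N²A/(2πR).
L = (4π×10⁻⁷)(1860)²(3.120×10^-4) / (2π×0.181 m) = 1.193×10^-3 H.

L ≈ 1.19 mH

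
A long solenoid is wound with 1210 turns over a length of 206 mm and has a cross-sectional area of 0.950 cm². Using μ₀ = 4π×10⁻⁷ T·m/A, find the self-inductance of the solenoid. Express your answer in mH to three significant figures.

A = 0.950 cm² = 9.500×10^-5 m².
For a long solenoid, L = μ₀N²A/ℓ.
L = (4π×10⁻⁷)(1210)²(9.500×10^-5)/(0.206 m) = 8.4847×10^-4 H.

L ≈ 0.848 mH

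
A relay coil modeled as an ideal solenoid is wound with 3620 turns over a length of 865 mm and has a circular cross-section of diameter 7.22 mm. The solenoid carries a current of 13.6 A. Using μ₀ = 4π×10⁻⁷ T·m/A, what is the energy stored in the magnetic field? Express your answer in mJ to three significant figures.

A = π(d/2)² = π(3.610×10^-3 m)² = 4.094×10^-5 m².
L = μ₀N²A/ℓ = (4π×10⁻⁷)(3620)²(4.094×10^-5)/(0.865) = 7.794×10^-4 H.
U = ½LI² = ½(7.794×10^-4)(13.6)² = 7.208×10^-2 J.

U ≈ 72.1 mJ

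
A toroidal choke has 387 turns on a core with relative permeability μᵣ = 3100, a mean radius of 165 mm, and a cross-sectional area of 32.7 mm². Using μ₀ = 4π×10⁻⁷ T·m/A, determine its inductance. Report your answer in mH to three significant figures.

For a thin toroid, L = μ₀μᵣN²A/(2πR).
L = (4π×10⁻⁷)(3100)(387)²(3.270×10^-5) / (2π×0.165 m) = 1.840×10^-2 H.

L ≈ 18.4 mH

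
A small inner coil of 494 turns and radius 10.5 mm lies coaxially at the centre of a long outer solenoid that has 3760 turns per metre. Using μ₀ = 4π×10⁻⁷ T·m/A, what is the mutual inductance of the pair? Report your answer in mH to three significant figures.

The outer solenoid produces a uniform field B₁ = μ₀n₁I₁ across the inner coil,
so the flux linkage is N₂Φ = N₂B₁A₂ = μ₀n₁N₂A₂·I₁, giving M = μ₀n₁N₂A₂.
A₂ = πr² = π(1.050×10^-2 m)² = 3.464×10^-4 m².
M = (4π×10⁻⁷)(3760)(494)(3.464×10^-4) = 8.084×10^-4 H.

M ≈ 0.808 mH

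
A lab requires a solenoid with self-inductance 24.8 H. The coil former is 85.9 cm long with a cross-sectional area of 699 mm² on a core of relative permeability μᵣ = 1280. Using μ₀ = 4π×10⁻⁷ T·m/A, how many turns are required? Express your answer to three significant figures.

N ≈ 4350 turns

A = 699 mm² = 6.990×10^-4 m².
From L = μ₀μᵣN²A/ℓ, N = √(Lℓ / (μ₀μᵣA)).
N = √[(24.8)(0.859) / ((4π×10⁻⁷)(1280)×6.990×10^-4)] = √(1.8947×10^7) ≈ 4352.9.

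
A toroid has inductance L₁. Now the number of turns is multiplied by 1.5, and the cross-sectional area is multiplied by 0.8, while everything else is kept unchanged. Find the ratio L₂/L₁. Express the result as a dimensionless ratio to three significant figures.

L₂/L₁ = 1.80

For a toroid, L ∝ μᵣN²A/R.
L₂/L₁ = (1.5)^2 × (0.8) = 1.80.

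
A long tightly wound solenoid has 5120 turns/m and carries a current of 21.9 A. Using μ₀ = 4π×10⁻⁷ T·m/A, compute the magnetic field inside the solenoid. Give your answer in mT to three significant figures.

Inside a long solenoid, B = μ₀nI.
B = (4π×10⁻⁷)(5.120×10^3 m⁻¹)(21.9 A) = 0.1409 T.

B ≈ 141 mT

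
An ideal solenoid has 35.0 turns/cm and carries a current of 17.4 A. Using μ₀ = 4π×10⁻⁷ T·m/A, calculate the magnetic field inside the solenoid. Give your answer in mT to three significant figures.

B ≈ 76.5 mT

Inside a long solenoid, B = μ₀nI.
B = (4π×10⁻⁷)(3.500×10^3 m⁻¹)(17.4 A) = 7.653×10^-2 T.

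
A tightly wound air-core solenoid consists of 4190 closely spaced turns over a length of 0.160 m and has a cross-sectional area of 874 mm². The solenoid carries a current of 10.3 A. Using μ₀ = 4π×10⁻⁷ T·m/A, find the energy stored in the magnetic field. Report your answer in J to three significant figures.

U ≈ 6.39 J

A = 874 mm² = 8.740×10^-4 m².
L = μ₀N²A/ℓ = (4π×10⁻⁷)(4190)²(8.740×10^-4)/(0.16) = 0.1205 H.
U = ½LI² = ½(0.1205)(10.3)² = 6.393 J.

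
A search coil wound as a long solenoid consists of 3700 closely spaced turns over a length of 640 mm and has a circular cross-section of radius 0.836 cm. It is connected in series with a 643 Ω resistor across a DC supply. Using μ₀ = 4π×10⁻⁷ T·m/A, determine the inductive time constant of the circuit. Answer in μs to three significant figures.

A = πr² = π(8.360×10^-3 m)² = 2.196×10^-4 m².
L = μ₀N²A/ℓ = (4π×10⁻⁷)(3700)²(2.196×10^-4)/(0.64) = 5.902×10^-3 H.
τ = L/R = (5.902×10^-3)/(643) = 9.179×10^-6 s.

τ ≈ 9.18 μs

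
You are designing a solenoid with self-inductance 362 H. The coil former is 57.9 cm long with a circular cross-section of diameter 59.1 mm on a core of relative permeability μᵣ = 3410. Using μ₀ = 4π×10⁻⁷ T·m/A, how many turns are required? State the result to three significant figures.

N ≈ 4220 turns

A = π(d/2)² = π(2.955×10^-2 m)² = 2.743×10^-3 m².
From L = μ₀μᵣN²A/ℓ, N = √(Lℓ / (μ₀μᵣA)).
N = √[(362)(0.579) / ((4π×10⁻⁷)(3410)×2.743×10^-3)] = √(1.783×10^7) ≈ 4222.6.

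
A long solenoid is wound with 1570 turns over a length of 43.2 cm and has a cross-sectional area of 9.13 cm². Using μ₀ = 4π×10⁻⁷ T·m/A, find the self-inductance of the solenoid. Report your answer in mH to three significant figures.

A = 9.13 cm² = 9.130×10^-4 m².
For a long solenoid, L = μ₀N²A/ℓ.
L = (4π×10⁻⁷)(1570)²(9.130×10^-4)/(0.432 m) = 6.546×10^-3 H.

L ≈ 6.55 mH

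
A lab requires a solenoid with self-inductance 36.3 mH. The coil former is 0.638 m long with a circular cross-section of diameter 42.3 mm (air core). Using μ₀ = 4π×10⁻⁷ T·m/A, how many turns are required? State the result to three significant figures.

N ≈ 3620 turns

A = π(d/2)² = π(2.115×10^-2 m)² = 1.405×10^-3 m².
From L = μ₀N²A/ℓ, N = √(Lℓ / (μ₀A)).
N = √[(3.630×10^-2)(0.638) / ((4π×10⁻⁷)×1.405×10^-3)] = √(1.311×10^7) ≈ 3621.4.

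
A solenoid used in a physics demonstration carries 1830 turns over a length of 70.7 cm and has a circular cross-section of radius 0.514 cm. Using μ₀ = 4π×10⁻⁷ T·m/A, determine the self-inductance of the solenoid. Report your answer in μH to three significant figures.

A = πr² = π(5.140×10^-3 m)² = 8.300×10^-5 m².
For a long solenoid, L = μ₀N²A/ℓ.
L = (4π×10⁻⁷)(1830)²(8.300×10^-5)/(0.707 m) = 4.940×10^-4 H.

L ≈ 494 μH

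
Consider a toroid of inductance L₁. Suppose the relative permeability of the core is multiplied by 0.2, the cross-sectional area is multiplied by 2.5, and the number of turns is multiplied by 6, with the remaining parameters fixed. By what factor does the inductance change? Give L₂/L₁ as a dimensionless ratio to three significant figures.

L₂/L₁ = 18.0

For a toroid, L ∝ μᵣN²A/R.
L₂/L₁ = (0.2) × (2.5) × (6)^2 = 18.0.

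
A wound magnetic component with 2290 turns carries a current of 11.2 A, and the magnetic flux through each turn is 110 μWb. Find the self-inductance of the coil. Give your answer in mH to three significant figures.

L ≈ 22.5 mH

Self-inductance is defined by L = NΦ_B/I (flux linkage over current).
L = (2290)(1.100×10^-4 Wb)/(11.2 A) = 2.249×10^-2 H.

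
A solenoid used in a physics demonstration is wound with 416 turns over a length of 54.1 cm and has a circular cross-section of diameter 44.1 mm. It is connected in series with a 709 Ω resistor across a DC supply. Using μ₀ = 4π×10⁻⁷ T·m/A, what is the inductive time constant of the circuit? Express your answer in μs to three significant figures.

A = π(d/2)² = π(2.205×10^-2 m)² = 1.527×10^-3 m².
L = μ₀N²A/ℓ = (4π×10⁻⁷)(416)²(1.527×10^-3)/(0.541) = 6.140×10^-4 H.
τ = L/R = (6.140×10^-4)/(709) = 8.660×10^-7 s.

τ ≈ 0.866 μs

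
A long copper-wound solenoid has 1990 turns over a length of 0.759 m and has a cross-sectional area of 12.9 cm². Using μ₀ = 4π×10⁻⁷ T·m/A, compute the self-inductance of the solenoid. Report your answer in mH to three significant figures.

A = 12.9 cm² = 1.290×10^-3 m².
For a long solenoid, L = μ₀N²A/ℓ.
L = (4π×10⁻⁷)(1990)²(1.290×10^-3)/(0.759 m) = 8.458×10^-3 H.

L ≈ 8.46 mH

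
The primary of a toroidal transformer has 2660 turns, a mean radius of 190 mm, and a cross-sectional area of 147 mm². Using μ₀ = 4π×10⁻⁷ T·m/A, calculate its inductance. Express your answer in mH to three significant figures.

For a thin toroid, L = μ₀N²A/(2πR).
L = (4π×10⁻⁷)(2660)²(1.470×10^-4) / (2π×0.19 m) = 1.0949×10^-3 H.

L ≈ 1.09 mH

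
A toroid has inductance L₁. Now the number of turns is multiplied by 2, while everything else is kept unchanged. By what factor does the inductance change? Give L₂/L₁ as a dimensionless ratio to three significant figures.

For a toroid, L ∝ μᵣN²A/R.
L₂/L₁ = (2)^2 = 4.00.

L₂/L₁ = 4.00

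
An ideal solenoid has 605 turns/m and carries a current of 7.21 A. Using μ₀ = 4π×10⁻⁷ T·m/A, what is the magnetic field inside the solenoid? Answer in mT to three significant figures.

B ≈ 5.48 mT

Inside a long solenoid, B = μ₀nI.
B = (4π×10⁻⁷)(605 m⁻¹)(7.21 A) = 5.482×10^-3 T.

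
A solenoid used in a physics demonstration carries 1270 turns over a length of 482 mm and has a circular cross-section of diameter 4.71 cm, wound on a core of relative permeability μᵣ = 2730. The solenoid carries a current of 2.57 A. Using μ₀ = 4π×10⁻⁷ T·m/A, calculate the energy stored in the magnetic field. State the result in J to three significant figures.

U ≈ 66.1 J

A = π(d/2)² = π(2.355×10^-2 m)² = 1.742×10^-3 m².
L = μ₀μᵣN²A/ℓ = (4π×10⁻⁷)(2730)(1270)²(1.742×10^-3)/(0.482) = 20 H.
U = ½LI² = ½(20)(2.57)² = 66.05 J.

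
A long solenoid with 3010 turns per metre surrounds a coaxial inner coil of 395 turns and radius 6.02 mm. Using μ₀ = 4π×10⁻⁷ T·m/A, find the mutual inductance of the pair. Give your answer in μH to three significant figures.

The outer solenoid produces a uniform field B₁ = μ₀n₁I₁ across the inner coil,
so the flux linkage is N₂Φ = N₂B₁A₂ = μ₀n₁N₂A₂·I₁, giving M = μ₀n₁N₂A₂.
A₂ = πr² = π(6.020×10^-3 m)² = 1.139×10^-4 m².
M = (4π×10⁻⁷)(3010)(395)(1.139×10^-4) = 1.701×10^-4 H.

M ≈ 170 μH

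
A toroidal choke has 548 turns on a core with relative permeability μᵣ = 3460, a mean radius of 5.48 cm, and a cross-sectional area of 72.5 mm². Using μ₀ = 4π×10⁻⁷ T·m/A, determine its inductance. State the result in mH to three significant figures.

L ≈ 275 mH

For a thin toroid, L = μ₀μᵣN²A/(2πR).
L = (4π×10⁻⁷)(3460)(548)²(7.250×10^-5) / (2π×5.480×10^-2 m) = 0.2749 H.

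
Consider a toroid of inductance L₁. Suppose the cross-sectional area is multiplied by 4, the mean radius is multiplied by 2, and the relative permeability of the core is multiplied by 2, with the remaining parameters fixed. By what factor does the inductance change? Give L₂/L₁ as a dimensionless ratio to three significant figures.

For a toroid, L ∝ μᵣN²A/R.
L₂/L₁ = (4) × (2)^-1 × (2) = 4.00.

L₂/L₁ = 4.00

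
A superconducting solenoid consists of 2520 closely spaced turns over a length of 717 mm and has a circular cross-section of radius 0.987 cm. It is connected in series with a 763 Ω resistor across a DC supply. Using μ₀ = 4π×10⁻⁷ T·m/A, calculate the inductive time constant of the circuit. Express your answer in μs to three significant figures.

τ ≈ 4.46 μs

A = πr² = π(9.870×10^-3 m)² = 3.060×10^-4 m².
L = μ₀N²A/ℓ = (4π×10⁻⁷)(2520)²(3.060×10^-4)/(0.717) = 3.406×10^-3 H.
τ = L/R = (3.406×10^-3)/(763) = 4.464×10^-6 s.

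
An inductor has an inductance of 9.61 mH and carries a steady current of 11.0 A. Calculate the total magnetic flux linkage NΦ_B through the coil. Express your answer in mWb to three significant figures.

NΦ_B ≈ 106 mWb

From L = NΦ_B/I, the flux linkage is NΦ_B = LI.
NΦ_B = (9.610×10^-3 H)(11.0 A) = 0.1057 Wb.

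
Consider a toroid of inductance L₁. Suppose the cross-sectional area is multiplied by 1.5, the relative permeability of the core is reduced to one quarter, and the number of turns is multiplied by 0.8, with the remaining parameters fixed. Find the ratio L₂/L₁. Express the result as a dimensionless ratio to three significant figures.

L₂/L₁ = 0.240

For a toroid, L ∝ μᵣN²A/R.
L₂/L₁ = (1.5) × (0.25) × (0.8)^2 = 0.240.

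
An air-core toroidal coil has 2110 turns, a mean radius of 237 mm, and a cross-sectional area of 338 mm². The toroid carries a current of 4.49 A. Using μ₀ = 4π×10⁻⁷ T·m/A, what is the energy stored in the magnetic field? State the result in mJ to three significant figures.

U ≈ 12.8 mJ

L = μ₀N²A/(2πR) = (4π×10⁻⁷)(2110)²(3.380×10^-4)/(2π×0.237) = 1.270×10^-3 H.
U = ½LI² = ½(1.270×10^-3)(4.49)² = 1.280×10^-2 J.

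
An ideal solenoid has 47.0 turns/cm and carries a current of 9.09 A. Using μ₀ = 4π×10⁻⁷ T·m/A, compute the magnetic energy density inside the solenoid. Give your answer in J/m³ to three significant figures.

u ≈ 1150 J/m³

B = μ₀nI = (4π×10⁻⁷)(4.700×10^3)(9.09) = 5.369×10^-2 T.
u = B²/(2μ₀) = (5.369×10^-2)²/(2×4π×10⁻⁷) = 1.147×10^3 J/m³.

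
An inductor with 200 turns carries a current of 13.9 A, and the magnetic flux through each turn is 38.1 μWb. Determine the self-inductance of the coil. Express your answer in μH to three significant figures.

L ≈ 548 μH

Self-inductance is defined by L = NΦ_B/I (flux linkage over current).
L = (200)(3.810×10^-5 Wb)/(13.9 A) = 5.482×10^-4 H.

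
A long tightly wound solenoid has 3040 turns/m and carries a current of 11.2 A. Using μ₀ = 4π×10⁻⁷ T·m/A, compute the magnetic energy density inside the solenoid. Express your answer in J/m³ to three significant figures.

B = μ₀nI = (4π×10⁻⁷)(3.040×10^3)(11.2) = 4.279×10^-2 T.
u = B²/(2μ₀) = (4.279×10^-2)²/(2×4π×10⁻⁷) = 728.4 J/m³.

u ≈ 728 J/m³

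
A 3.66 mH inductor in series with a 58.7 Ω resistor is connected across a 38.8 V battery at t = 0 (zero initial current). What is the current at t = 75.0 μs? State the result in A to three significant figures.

I ≈ 0.462 A

τ = L/R = 3.660×10^-3/58.7 = 6.235×10^-5 s; final current I_∞ = ε/R = 38.8/58.7 = 0.661 A.
I(t) = I_∞(1 − e^(−t/τ)) with t/τ = 1.203.
I = (0.661)(1 − e^(−1.203)) = 0.46247 A.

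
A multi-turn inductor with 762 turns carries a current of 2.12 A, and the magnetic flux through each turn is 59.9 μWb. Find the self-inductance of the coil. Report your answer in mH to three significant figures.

L ≈ 21.5 mH

Self-inductance is defined by L = NΦ_B/I (flux linkage over current).
L = (762)(5.990×10^-5 Wb)/(2.12 A) = 2.153×10^-2 H.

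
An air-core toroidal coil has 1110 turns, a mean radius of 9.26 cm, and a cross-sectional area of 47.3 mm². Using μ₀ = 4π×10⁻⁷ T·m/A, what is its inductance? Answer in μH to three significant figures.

For a thin toroid, L = μ₀N²A/(2πR).
L = (4π×10⁻⁷)(1110)²(4.730×10^-5) / (2π×9.260×10^-2 m) = 1.259×10^-4 H.

L ≈ 126 μH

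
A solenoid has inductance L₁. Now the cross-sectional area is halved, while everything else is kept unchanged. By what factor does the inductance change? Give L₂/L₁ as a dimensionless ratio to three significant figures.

L₂/L₁ = 0.500

For a solenoid, L ∝ μᵣN²A/ℓ.
L₂/L₁ = (0.5) = 0.500.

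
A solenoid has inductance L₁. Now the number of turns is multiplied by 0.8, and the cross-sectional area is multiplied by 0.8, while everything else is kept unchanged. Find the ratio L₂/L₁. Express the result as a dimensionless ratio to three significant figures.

For a solenoid, L ∝ μᵣN²A/ℓ.
L₂/L₁ = (0.8)^2 × (0.8) = 0.512.

L₂/L₁ = 0.512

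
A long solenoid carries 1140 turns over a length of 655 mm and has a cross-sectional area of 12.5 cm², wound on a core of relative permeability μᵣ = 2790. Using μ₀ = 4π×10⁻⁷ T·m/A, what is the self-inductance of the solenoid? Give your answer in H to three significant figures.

L ≈ 8.70 H

A = 12.5 cm² = 1.250×10^-3 m².
For a long solenoid, L = μ₀μᵣN²A/ℓ.
L = (4π×10⁻⁷)(2790)(1140)²(1.250×10^-3)/(0.655 m) = 8.695 H.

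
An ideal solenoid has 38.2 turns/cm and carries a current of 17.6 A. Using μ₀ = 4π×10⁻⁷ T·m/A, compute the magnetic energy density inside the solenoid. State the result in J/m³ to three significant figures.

u ≈ 2840 J/m³

B = μ₀nI = (4π×10⁻⁷)(3.820×10^3)(17.6) = 8.449×10^-2 T.
u = B²/(2μ₀) = (8.449×10^-2)²/(2×4π×10⁻⁷) = 2.840×10^3 J/m³.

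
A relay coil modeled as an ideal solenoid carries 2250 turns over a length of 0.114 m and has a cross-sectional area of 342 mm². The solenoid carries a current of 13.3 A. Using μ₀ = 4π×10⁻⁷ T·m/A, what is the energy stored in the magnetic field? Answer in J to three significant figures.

A = 342 mm² = 3.420×10^-4 m².
L = μ₀N²A/ℓ = (4π×10⁻⁷)(2250)²(3.420×10^-4)/(0.114) = 1.909×10^-2 H.
U = ½LI² = ½(1.909×10^-2)(13.3)² = 1.688 J.

U ≈ 1.69 J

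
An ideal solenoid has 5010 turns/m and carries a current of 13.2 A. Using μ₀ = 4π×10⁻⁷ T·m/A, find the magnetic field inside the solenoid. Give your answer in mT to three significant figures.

B ≈ 83.1 mT

Inside a long solenoid, B = μ₀nI.
B = (4π×10⁻⁷)(5.010×10^3 m⁻¹)(13.2 A) = 8.310×10^-2 T.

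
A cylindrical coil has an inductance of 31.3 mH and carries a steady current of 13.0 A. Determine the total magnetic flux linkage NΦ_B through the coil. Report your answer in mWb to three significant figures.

From L = NΦ_B/I, the flux linkage is NΦ_B = LI.
NΦ_B = (3.130×10^-2 H)(13.0 A) = 0.4069 Wb.

NΦ_B ≈ 407 mWb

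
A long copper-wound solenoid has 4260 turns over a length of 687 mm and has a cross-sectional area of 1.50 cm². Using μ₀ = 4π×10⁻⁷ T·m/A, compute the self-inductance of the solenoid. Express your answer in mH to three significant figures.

A = 1.50 cm² = 1.500×10^-4 m².
For a long solenoid, L = μ₀N²A/ℓ.
L = (4π×10⁻⁷)(4260)²(1.500×10^-4)/(0.687 m) = 4.979×10^-3 H.

L ≈ 4.98 mH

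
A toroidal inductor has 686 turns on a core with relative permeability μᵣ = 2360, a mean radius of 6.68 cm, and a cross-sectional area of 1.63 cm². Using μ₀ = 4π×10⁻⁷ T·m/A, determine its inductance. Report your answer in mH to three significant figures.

L ≈ 542 mH

For a thin toroid, L = μ₀μᵣN²A/(2πR).
L = (4π×10⁻⁷)(2360)(686)²(1.630×10^-4) / (2π×6.680×10^-2 m) = 0.542 H.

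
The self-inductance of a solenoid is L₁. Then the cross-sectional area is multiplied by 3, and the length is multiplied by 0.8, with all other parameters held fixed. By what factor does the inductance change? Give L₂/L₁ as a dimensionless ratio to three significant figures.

L₂/L₁ = 3.75

For a solenoid, L ∝ μᵣN²A/ℓ.
L₂/L₁ = (3) × (0.8)^-1 = 3.75.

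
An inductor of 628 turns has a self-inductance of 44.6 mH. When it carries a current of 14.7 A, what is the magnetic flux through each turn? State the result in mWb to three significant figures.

Φ_B ≈ 1.04 mWb

From L = NΦ_B/I, the flux per turn is Φ_B = LI/N.
Φ_B = (4.460×10^-2 H)(14.7 A)/628 = 1.044×10^-3 Wb.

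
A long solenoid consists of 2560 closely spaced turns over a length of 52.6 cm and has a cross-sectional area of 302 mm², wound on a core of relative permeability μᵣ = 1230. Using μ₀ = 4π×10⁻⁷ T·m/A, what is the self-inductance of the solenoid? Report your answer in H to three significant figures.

L ≈ 5.82 H

A = 302 mm² = 3.020×10^-4 m².
For a long solenoid, L = μ₀μᵣN²A/ℓ.
L = (4π×10⁻⁷)(1230)(2560)²(3.020×10^-4)/(0.526 m) = 5.816 H.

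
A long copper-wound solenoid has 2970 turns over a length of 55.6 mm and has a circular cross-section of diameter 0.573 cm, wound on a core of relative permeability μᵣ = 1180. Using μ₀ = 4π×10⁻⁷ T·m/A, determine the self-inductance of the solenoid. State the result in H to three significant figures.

A = π(d/2)² = π(2.865×10^-3 m)² = 2.579×10^-5 m².
For a long solenoid, L = μ₀μᵣN²A/ℓ.
L = (4π×10⁻⁷)(1180)(2970)²(2.579×10^-5)/(5.560×10^-2 m) = 6.066 H.

L ≈ 6.07 H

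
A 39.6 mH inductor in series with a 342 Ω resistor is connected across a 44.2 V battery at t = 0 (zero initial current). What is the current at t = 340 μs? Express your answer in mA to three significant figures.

I ≈ 122 mA

τ = L/R = 3.960×10^-2/342 = 1.158×10^-4 s; final current I_∞ = ε/R = 44.2/342 = 0.1292 A.
I(t) = I_∞(1 − e^(−t/τ)) with t/τ = 2.936.
I = (0.1292)(1 − e^(−2.936)) = 0.1224 A.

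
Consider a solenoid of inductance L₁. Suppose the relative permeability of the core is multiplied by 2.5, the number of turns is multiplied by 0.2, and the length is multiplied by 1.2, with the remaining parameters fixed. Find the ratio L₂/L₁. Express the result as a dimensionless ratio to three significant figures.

For a solenoid, L ∝ μᵣN²A/ℓ.
L₂/L₁ = (2.5) × (0.2)^2 × (1.2)^-1 = 0.0833.

L₂/L₁ = 0.0833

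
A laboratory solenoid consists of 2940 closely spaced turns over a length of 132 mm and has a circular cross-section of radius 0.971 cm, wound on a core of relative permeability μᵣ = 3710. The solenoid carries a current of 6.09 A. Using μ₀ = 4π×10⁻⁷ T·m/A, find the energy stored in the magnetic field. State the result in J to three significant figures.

U ≈ 1680 J

A = πr² = π(9.710×10^-3 m)² = 2.962×10^-4 m².
L = μ₀μᵣN²A/ℓ = (4π×10⁻⁷)(3710)(2940)²(2.962×10^-4)/(0.132) = 90.43 H.
U = ½LI² = ½(90.43)(6.09)² = 1.677×10^3 J.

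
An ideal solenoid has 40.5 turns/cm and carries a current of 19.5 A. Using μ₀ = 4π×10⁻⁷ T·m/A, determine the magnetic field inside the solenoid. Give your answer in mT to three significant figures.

B ≈ 99.2 mT

Inside a long solenoid, B = μ₀nI.
B = (4π×10⁻⁷)(4.050×10^3 m⁻¹)(19.5 A) = 9.924×10^-2 T.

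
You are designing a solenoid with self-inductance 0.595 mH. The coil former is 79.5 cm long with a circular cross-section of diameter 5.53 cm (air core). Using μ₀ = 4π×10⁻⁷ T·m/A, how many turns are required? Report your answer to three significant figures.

N ≈ 396 turns

A = π(d/2)² = π(2.765×10^-2 m)² = 2.402×10^-3 m².
From L = μ₀N²A/ℓ, N = √(Lℓ / (μ₀A)).
N = √[(5.950×10^-4)(0.795) / ((4π×10⁻⁷)×2.402×10^-3)] = √(1.567×10^5) ≈ 395.9.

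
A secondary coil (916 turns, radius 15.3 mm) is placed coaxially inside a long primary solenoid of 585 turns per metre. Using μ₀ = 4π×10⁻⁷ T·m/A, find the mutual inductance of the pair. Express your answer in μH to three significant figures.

The outer solenoid produces a uniform field B₁ = μ₀n₁I₁ across the inner coil,
so the flux linkage is N₂Φ = N₂B₁A₂ = μ₀n₁N₂A₂·I₁, giving M = μ₀n₁N₂A₂.
A₂ = πr² = π(1.530×10^-2 m)² = 7.354×10^-4 m².
M = (4π×10⁻⁷)(585)(916)(7.354×10^-4) = 4.952×10^-4 H.

M ≈ 495 μH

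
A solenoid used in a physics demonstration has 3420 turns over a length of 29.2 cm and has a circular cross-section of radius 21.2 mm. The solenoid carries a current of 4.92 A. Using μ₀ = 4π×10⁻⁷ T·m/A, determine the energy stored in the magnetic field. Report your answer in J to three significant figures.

A = πr² = π(2.120×10^-2 m)² = 1.412×10^-3 m².
L = μ₀N²A/ℓ = (4π×10⁻⁷)(3420)²(1.412×10^-3)/(0.292) = 7.107×10^-2 H.
U = ½LI² = ½(7.107×10^-2)(4.92)² = 0.8602 J.

U ≈ 0.860 J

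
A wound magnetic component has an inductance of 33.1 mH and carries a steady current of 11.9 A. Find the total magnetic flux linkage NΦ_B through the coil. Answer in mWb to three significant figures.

NΦ_B ≈ 394 mWb

From L = NΦ_B/I, the flux linkage is NΦ_B = LI.
NΦ_B = (3.310×10^-2 H)(11.9 A) = 0.3939 Wb.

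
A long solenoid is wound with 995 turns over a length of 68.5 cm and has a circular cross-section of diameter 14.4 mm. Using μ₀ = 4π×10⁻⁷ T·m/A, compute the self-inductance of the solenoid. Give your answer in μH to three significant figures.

L ≈ 296 μH

A = π(d/2)² = π(7.200×10^-3 m)² = 1.629×10^-4 m².
For a long solenoid, L = μ₀N²A/ℓ.
L = (4π×10⁻⁷)(995)²(1.629×10^-4)/(0.685 m) = 2.958×10^-4 H.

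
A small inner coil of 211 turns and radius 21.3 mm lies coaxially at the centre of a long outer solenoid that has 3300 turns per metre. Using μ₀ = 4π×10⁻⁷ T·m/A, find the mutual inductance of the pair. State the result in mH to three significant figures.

The outer solenoid produces a uniform field B₁ = μ₀n₁I₁ across the inner coil,
so the flux linkage is N₂Φ = N₂B₁A₂ = μ₀n₁N₂A₂·I₁, giving M = μ₀n₁N₂A₂.
A₂ = πr² = π(2.130×10^-2 m)² = 1.425×10^-3 m².
M = (4π×10⁻⁷)(3300)(211)(1.425×10^-3) = 1.247×10^-3 H.

M ≈ 1.25 mH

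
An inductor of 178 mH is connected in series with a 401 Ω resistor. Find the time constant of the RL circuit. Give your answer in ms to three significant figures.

τ ≈ 0.444 ms

τ = L/R = (0.178 H)/(401 Ω) = 4.439×10^-4 s.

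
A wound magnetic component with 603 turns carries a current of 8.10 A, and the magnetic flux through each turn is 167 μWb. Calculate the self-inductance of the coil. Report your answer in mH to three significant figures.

L ≈ 12.4 mH

Self-inductance is defined by L = NΦ_B/I (flux linkage over current).
L = (603)(1.670×10^-4 Wb)/(8.10 A) = 1.243×10^-2 H.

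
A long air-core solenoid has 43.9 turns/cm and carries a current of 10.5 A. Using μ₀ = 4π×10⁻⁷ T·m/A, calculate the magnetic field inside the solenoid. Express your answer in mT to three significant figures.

Inside a long solenoid, B = μ₀nI.
B = (4π×10⁻⁷)(4.390×10^3 m⁻¹)(10.5 A) = 5.792×10^-2 T.

B ≈ 57.9 mT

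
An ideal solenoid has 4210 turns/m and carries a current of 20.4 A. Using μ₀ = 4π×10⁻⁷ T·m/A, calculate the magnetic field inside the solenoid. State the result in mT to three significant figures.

B ≈ 108 mT

Inside a long solenoid, B = μ₀nI.
B = (4π×10⁻⁷)(4.210×10^3 m⁻¹)(20.4 A) = 0.1079 T.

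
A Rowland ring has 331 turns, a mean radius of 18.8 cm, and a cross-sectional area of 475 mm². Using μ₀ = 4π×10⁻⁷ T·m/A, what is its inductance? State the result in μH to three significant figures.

For a thin toroid, L = μ₀N²A/(2πR).
L = (4π×10⁻⁷)(331)²(4.750×10^-4) / (2π×0.188 m) = 5.536×10^-5 H.

L ≈ 55.4 μH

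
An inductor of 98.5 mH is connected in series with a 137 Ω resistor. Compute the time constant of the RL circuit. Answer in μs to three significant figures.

τ ≈ 719 μs

τ = L/R = (9.850×10^-2 H)/(137 Ω) = 7.190×10^-4 s.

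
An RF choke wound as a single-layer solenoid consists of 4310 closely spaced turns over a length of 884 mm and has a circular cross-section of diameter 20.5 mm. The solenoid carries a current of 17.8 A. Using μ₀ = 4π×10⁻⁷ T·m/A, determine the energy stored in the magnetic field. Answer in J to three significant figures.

A = π(d/2)² = π(1.025×10^-2 m)² = 3.301×10^-4 m².
L = μ₀N²A/ℓ = (4π×10⁻⁷)(4310)²(3.301×10^-4)/(0.884) = 8.716×10^-3 H.
U = ½LI² = ½(8.716×10^-3)(17.8)² = 1.381 J.

U ≈ 1.38 J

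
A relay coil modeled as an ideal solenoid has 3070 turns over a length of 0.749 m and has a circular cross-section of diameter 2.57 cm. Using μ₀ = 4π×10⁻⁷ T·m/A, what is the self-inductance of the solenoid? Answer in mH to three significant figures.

L ≈ 8.20 mH

A = π(d/2)² = π(1.285×10^-2 m)² = 5.187×10^-4 m².
For a long solenoid, L = μ₀N²A/ℓ.
L = (4π×10⁻⁷)(3070)²(5.187×10^-4)/(0.749 m) = 8.203×10^-3 H.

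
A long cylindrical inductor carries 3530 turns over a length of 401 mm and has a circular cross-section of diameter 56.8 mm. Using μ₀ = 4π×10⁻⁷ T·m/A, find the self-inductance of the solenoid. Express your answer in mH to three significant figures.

L ≈ 98.9 mH

A = π(d/2)² = π(2.840×10^-2 m)² = 2.534×10^-3 m².
For a long solenoid, L = μ₀N²A/ℓ.
L = (4π×10⁻⁷)(3530)²(2.534×10^-3)/(0.401 m) = 9.8947×10^-2 H.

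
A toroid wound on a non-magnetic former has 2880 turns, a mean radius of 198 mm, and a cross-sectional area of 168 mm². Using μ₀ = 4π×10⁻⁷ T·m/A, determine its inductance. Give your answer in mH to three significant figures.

L ≈ 1.41 mH

For a thin toroid, L = μ₀N²A/(2πR).
L = (4π×10⁻⁷)(2880)²(1.680×10^-4) / (2π×0.198 m) = 1.408×10^-3 H.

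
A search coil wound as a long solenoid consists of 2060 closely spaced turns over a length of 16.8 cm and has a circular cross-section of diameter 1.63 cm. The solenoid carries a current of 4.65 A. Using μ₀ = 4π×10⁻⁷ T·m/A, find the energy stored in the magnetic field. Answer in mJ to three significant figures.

A = π(d/2)² = π(8.150×10^-3 m)² = 2.087×10^-4 m².
L = μ₀N²A/ℓ = (4π×10⁻⁷)(2060)²(2.087×10^-4)/(0.168) = 6.624×10^-3 H.
U = ½LI² = ½(6.624×10^-3)(4.65)² = 7.161×10^-2 J.

U ≈ 71.6 mJ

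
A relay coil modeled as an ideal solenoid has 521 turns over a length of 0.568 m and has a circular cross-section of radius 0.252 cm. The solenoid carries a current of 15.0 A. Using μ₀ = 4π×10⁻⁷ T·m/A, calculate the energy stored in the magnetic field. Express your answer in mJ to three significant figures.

A = πr² = π(2.520×10^-3 m)² = 1.995×10^-5 m².
L = μ₀N²A/ℓ = (4π×10⁻⁷)(521)²(1.995×10^-5)/(0.568) = 1.198×10^-5 H.
U = ½LI² = ½(1.198×10^-5)(15.0)² = 1.348×10^-3 J.

U ≈ 1.35 mJ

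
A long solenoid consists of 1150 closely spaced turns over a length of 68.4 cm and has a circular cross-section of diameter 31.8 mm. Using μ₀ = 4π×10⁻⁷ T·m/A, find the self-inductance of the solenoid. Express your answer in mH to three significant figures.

L ≈ 1.93 mH

A = π(d/2)² = π(1.590×10^-2 m)² = 7.942×10^-4 m².
For a long solenoid, L = μ₀N²A/ℓ.
L = (4π×10⁻⁷)(1150)²(7.942×10^-4)/(0.684 m) = 1.930×10^-3 H.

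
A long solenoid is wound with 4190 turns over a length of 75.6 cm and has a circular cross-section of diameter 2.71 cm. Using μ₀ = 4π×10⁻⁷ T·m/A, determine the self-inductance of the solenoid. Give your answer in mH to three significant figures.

L ≈ 16.8 mH

A = π(d/2)² = π(1.355×10^-2 m)² = 5.768×10^-4 m².
For a long solenoid, L = μ₀N²A/ℓ.
L = (4π×10⁻⁷)(4190)²(5.768×10^-4)/(0.756 m) = 1.683×10^-2 H.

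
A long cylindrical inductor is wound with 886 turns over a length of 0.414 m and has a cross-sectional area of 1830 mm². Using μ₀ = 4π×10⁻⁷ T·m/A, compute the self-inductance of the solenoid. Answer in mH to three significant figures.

A = 1830 mm² = 1.830×10^-3 m².
For a long solenoid, L = μ₀N²A/ℓ.
L = (4π×10⁻⁷)(886)²(1.830×10^-3)/(0.414 m) = 4.360×10^-3 H.

L ≈ 4.36 mH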